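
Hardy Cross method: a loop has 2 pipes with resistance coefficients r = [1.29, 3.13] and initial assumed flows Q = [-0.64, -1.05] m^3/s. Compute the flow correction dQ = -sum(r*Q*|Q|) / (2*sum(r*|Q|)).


Numerator terms (r*Q*|Q|): 1.29*-0.64*|-0.64| = -0.5284; 3.13*-1.05*|-1.05| = -3.4508.
Sum of numerator = -3.9792.
Denominator terms (r*|Q|): 1.29*|-0.64| = 0.8256; 3.13*|-1.05| = 3.2865.
2 * sum of denominator = 2 * 4.1121 = 8.2242.
dQ = --3.9792 / 8.2242 = 0.4838 m^3/s.

0.4838


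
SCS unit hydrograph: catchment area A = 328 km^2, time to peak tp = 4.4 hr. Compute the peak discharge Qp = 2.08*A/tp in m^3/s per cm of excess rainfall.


SCS formula: Qp = 2.08 * A / tp.
Qp = 2.08 * 328 / 4.4
   = 682.24 / 4.4
   = 155.05 m^3/s per cm.

155.05


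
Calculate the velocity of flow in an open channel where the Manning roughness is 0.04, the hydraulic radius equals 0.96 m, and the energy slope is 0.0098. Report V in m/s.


Manning's equation gives V = (1/n) * R^(2/3) * S^(1/2).
First, compute R^(2/3) = 0.96^(2/3) = 0.9732.
Next, S^(1/2) = 0.0098^(1/2) = 0.098995.
Then 1/n = 1/0.04 = 25.0.
V = 25.0 * 0.9732 * 0.098995 = 2.4084 m/s.

2.4084


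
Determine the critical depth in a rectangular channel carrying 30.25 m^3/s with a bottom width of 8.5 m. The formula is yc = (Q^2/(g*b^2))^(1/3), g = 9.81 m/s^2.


Using yc = (Q^2 / (g * b^2))^(1/3):
Q^2 = 30.25^2 = 915.06.
g * b^2 = 9.81 * 8.5^2 = 9.81 * 72.25 = 708.77.
Q^2 / (g*b^2) = 915.06 / 708.77 = 1.2911.
yc = 1.2911^(1/3) = 1.0889 m.

1.0889


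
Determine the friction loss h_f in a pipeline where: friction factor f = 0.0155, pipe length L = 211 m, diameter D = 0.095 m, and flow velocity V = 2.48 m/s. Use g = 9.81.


Darcy-Weisbach equation: h_f = f * (L/D) * V^2/(2g).
f * L/D = 0.0155 * 211/0.095 = 34.4263.
V^2/(2g) = 2.48^2 / (2*9.81) = 6.1504 / 19.62 = 0.3135 m.
h_f = 34.4263 * 0.3135 = 10.792 m.

10.792


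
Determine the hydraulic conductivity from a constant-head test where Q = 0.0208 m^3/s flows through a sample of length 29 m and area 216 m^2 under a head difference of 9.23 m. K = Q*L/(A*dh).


From K = Q*L / (A*dh):
Numerator: Q*L = 0.0208 * 29 = 0.6032.
Denominator: A*dh = 216 * 9.23 = 1993.68.
K = 0.6032 / 1993.68 = 0.000303 m/s.

0.000303


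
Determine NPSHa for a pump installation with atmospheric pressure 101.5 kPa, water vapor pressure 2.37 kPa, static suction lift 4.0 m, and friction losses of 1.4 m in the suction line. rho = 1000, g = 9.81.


NPSHa = p_atm/(rho*g) - z_s - hf_s - p_vap/(rho*g).
p_atm/(rho*g) = 101.5*1000 / (1000*9.81) = 10.347 m.
p_vap/(rho*g) = 2.37*1000 / (1000*9.81) = 0.242 m.
NPSHa = 10.347 - 4.0 - 1.4 - 0.242
      = 4.7 m.

4.7


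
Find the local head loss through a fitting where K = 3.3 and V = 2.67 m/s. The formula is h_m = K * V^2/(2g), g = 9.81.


Minor loss formula: h_m = K * V^2/(2g).
V^2 = 2.67^2 = 7.1289.
V^2/(2g) = 7.1289 / 19.62 = 0.3633 m.
h_m = 3.3 * 0.3633 = 1.1991 m.

1.1991


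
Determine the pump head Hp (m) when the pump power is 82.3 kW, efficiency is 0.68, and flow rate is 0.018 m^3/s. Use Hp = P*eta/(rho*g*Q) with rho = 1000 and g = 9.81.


Pump head formula: Hp = P * eta / (rho * g * Q).
Numerator: P * eta = 82.3 * 1000 * 0.68 = 55964.0 W.
Denominator: rho * g * Q = 1000 * 9.81 * 0.018 = 176.58.
Hp = 55964.0 / 176.58 = 316.93 m.

316.93


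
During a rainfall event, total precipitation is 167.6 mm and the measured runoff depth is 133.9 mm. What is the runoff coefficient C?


The runoff coefficient C = runoff depth / rainfall depth.
C = 133.9 / 167.6
  = 0.7989.

0.7989


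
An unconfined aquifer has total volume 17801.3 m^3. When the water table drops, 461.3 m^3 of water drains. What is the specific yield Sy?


Specific yield Sy = Volume drained / Total volume.
Sy = 461.3 / 17801.3
   = 0.0259.

0.0259


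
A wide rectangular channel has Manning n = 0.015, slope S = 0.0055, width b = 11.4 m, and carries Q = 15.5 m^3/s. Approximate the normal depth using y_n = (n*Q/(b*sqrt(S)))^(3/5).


We use the wide-channel approximation y_n = (n*Q/(b*sqrt(S)))^(3/5).
sqrt(S) = sqrt(0.0055) = 0.074162.
Numerator: n*Q = 0.015 * 15.5 = 0.2325.
Denominator: b*sqrt(S) = 11.4 * 0.074162 = 0.845447.
arg = 0.275.
y_n = 0.275^(3/5) = 0.4609 m.

0.4609


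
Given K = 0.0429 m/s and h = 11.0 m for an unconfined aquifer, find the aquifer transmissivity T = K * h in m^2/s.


Transmissivity is defined as T = K * h.
T = 0.0429 * 11.0
  = 0.4719 m^2/s.

0.4719


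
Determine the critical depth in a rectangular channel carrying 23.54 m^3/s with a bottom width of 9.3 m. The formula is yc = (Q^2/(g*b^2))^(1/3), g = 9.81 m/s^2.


Using yc = (Q^2 / (g * b^2))^(1/3):
Q^2 = 23.54^2 = 554.13.
g * b^2 = 9.81 * 9.3^2 = 9.81 * 86.49 = 848.47.
Q^2 / (g*b^2) = 554.13 / 848.47 = 0.6531.
yc = 0.6531^(1/3) = 0.8676 m.

0.8676


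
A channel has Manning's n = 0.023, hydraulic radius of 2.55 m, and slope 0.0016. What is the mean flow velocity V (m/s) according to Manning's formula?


Manning's equation gives V = (1/n) * R^(2/3) * S^(1/2).
First, compute R^(2/3) = 2.55^(2/3) = 1.8665.
Next, S^(1/2) = 0.0016^(1/2) = 0.04.
Then 1/n = 1/0.023 = 43.48.
V = 43.48 * 1.8665 * 0.04 = 3.2461 m/s.

3.2461


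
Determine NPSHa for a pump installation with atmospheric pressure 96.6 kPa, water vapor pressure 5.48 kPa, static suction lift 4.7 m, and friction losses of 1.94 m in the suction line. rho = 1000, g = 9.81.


NPSHa = p_atm/(rho*g) - z_s - hf_s - p_vap/(rho*g).
p_atm/(rho*g) = 96.6*1000 / (1000*9.81) = 9.847 m.
p_vap/(rho*g) = 5.48*1000 / (1000*9.81) = 0.559 m.
NPSHa = 9.847 - 4.7 - 1.94 - 0.559
      = 2.65 m.

2.65


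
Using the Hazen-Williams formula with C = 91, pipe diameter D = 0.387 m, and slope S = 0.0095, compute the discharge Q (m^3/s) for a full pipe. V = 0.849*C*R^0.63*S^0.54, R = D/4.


For a full circular pipe, R = D/4 = 0.387/4 = 0.0968 m.
V = 0.849 * 91 * 0.0968^0.63 * 0.0095^0.54
  = 0.849 * 91 * 0.229594 * 0.080904
  = 1.4351 m/s.
Pipe area A = pi*D^2/4 = pi*0.387^2/4 = 0.1176 m^2.
Q = A * V = 0.1176 * 1.4351 = 0.1688 m^3/s.

0.1688


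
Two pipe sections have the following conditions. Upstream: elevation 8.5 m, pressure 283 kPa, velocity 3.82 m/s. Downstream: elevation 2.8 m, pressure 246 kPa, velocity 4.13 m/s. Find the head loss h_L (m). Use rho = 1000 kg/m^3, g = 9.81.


Total head at each section: H = z + p/(rho*g) + V^2/(2g).
H1 = 8.5 + 283*1000/(1000*9.81) + 3.82^2/(2*9.81)
   = 8.5 + 28.848 + 0.7438
   = 38.092 m.
H2 = 2.8 + 246*1000/(1000*9.81) + 4.13^2/(2*9.81)
   = 2.8 + 25.076 + 0.8694
   = 28.746 m.
h_L = H1 - H2 = 38.092 - 28.746 = 9.346 m.

9.346


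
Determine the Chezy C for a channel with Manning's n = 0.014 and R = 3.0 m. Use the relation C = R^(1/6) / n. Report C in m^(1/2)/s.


The Chezy coefficient relates to Manning's n through C = R^(1/6) / n.
R^(1/6) = 3.0^(1/6) = 1.200937.
C = 1.200937 / 0.014 = 85.78 m^(1/2)/s.

85.78


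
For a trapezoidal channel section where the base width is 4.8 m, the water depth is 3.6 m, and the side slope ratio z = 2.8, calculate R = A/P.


For a trapezoidal section with side slope z:
A = (b + z*y)*y = (4.8 + 2.8*3.6)*3.6 = 53.568 m^2.
P = b + 2*y*sqrt(1 + z^2) = 4.8 + 2*3.6*sqrt(1 + 2.8^2) = 26.207 m.
R = A/P = 53.568 / 26.207 = 2.044 m.

2.044


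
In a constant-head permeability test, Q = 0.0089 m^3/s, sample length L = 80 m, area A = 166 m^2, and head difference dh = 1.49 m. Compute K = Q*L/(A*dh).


From K = Q*L / (A*dh):
Numerator: Q*L = 0.0089 * 80 = 0.712.
Denominator: A*dh = 166 * 1.49 = 247.34.
K = 0.712 / 247.34 = 0.002879 m/s.

0.002879


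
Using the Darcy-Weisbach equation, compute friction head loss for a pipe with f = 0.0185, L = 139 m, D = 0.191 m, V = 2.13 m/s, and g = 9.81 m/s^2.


Darcy-Weisbach equation: h_f = f * (L/D) * V^2/(2g).
f * L/D = 0.0185 * 139/0.191 = 13.4634.
V^2/(2g) = 2.13^2 / (2*9.81) = 4.5369 / 19.62 = 0.2312 m.
h_f = 13.4634 * 0.2312 = 3.113 m.

3.113


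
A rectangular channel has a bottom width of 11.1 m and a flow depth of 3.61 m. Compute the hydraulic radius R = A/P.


For a rectangular section:
Flow area A = b * y = 11.1 * 3.61 = 40.07 m^2.
Wetted perimeter P = b + 2y = 11.1 + 2*3.61 = 18.32 m.
Hydraulic radius R = A/P = 40.07 / 18.32 = 2.1873 m.

2.1873


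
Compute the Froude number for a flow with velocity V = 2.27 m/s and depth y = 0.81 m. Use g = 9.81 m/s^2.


The Froude number is defined as Fr = V / sqrt(g*y).
g*y = 9.81 * 0.81 = 7.9461.
sqrt(g*y) = sqrt(7.9461) = 2.8189.
Fr = 2.27 / 2.8189 = 0.8053.

0.8053


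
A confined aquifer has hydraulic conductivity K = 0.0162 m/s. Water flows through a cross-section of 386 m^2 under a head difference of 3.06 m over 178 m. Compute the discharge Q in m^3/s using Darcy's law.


Darcy's law: Q = K * A * i, where i = dh/L.
Hydraulic gradient i = 3.06 / 178 = 0.017191.
Q = 0.0162 * 386 * 0.017191
  = 0.1075 m^3/s.

0.1075


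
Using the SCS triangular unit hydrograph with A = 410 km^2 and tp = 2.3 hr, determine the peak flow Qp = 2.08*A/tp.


SCS formula: Qp = 2.08 * A / tp.
Qp = 2.08 * 410 / 2.3
   = 852.8 / 2.3
   = 370.78 m^3/s per cm.

370.78


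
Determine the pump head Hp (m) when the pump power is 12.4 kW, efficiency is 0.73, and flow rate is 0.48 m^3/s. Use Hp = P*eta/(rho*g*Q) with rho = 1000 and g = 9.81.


Pump head formula: Hp = P * eta / (rho * g * Q).
Numerator: P * eta = 12.4 * 1000 * 0.73 = 9052.0 W.
Denominator: rho * g * Q = 1000 * 9.81 * 0.48 = 4708.8.
Hp = 9052.0 / 4708.8 = 1.92 m.

1.92


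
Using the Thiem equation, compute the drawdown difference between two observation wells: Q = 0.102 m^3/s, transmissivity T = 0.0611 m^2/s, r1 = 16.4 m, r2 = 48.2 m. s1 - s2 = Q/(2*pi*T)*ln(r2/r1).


Thiem equation: s1 - s2 = Q/(2*pi*T) * ln(r2/r1).
ln(r2/r1) = ln(48.2/16.4) = 1.0781.
Q/(2*pi*T) = 0.102 / (2*pi*0.0611) = 0.102 / 0.3839 = 0.2657.
s1 - s2 = 0.2657 * 1.0781 = 0.2864 m.

0.2864


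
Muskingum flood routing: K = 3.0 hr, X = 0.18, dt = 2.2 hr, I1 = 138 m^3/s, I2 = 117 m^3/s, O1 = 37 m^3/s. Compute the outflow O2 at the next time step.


Muskingum coefficients:
denom = 2*K*(1-X) + dt = 2*3.0*(1-0.18) + 2.2 = 7.12.
C0 = (dt - 2*K*X)/denom = (2.2 - 2*3.0*0.18)/7.12 = 0.1573.
C1 = (dt + 2*K*X)/denom = (2.2 + 2*3.0*0.18)/7.12 = 0.4607.
C2 = (2*K*(1-X) - dt)/denom = 0.382.
O2 = C0*I2 + C1*I1 + C2*O1
   = 0.1573*117 + 0.4607*138 + 0.382*37
   = 96.11 m^3/s.

96.11


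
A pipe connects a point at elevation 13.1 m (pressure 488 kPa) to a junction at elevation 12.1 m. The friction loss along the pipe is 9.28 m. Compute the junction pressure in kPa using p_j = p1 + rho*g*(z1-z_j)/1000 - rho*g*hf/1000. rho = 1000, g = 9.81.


Junction pressure: p_j = p1 + rho*g*(z1 - z_j)/1000 - rho*g*hf/1000.
Elevation term = 1000*9.81*(13.1 - 12.1)/1000 = 9.81 kPa.
Friction term = 1000*9.81*9.28/1000 = 91.037 kPa.
p_j = 488 + 9.81 - 91.037 = 406.77 kPa.

406.77


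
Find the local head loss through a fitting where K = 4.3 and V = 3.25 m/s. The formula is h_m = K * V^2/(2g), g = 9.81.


Minor loss formula: h_m = K * V^2/(2g).
V^2 = 3.25^2 = 10.5625.
V^2/(2g) = 10.5625 / 19.62 = 0.5384 m.
h_m = 4.3 * 0.5384 = 2.3149 m.

2.3149


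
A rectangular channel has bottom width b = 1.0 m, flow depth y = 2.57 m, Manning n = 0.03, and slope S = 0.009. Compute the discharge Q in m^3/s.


For a rectangular channel, the cross-sectional area A = b * y = 1.0 * 2.57 = 2.57 m^2.
The wetted perimeter P = b + 2y = 1.0 + 2*2.57 = 6.14 m.
Hydraulic radius R = A/P = 2.57/6.14 = 0.4186 m.
Velocity V = (1/n)*R^(2/3)*S^(1/2) = (1/0.03)*0.4186^(2/3)*0.009^(1/2) = 1.7695 m/s.
Discharge Q = A * V = 2.57 * 1.7695 = 4.548 m^3/s.

4.548


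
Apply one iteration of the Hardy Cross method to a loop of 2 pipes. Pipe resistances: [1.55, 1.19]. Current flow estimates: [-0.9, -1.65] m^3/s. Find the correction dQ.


Numerator terms (r*Q*|Q|): 1.55*-0.9*|-0.9| = -1.2555; 1.19*-1.65*|-1.65| = -3.2398.
Sum of numerator = -4.4953.
Denominator terms (r*|Q|): 1.55*|-0.9| = 1.395; 1.19*|-1.65| = 1.9635.
2 * sum of denominator = 2 * 3.3585 = 6.717.
dQ = --4.4953 / 6.717 = 0.6692 m^3/s.

0.6692


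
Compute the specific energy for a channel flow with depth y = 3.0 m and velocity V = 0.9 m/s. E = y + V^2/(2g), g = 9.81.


Specific energy E = y + V^2/(2g).
Velocity head = V^2/(2g) = 0.9^2 / (2*9.81) = 0.81 / 19.62 = 0.0413 m.
E = 3.0 + 0.0413 = 3.0413 m.

3.0413


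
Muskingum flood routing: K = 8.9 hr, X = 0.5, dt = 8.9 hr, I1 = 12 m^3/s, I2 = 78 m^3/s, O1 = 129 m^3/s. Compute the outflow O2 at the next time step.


Muskingum coefficients:
denom = 2*K*(1-X) + dt = 2*8.9*(1-0.5) + 8.9 = 17.8.
C0 = (dt - 2*K*X)/denom = (8.9 - 2*8.9*0.5)/17.8 = 0.0.
C1 = (dt + 2*K*X)/denom = (8.9 + 2*8.9*0.5)/17.8 = 1.0.
C2 = (2*K*(1-X) - dt)/denom = 0.0.
O2 = C0*I2 + C1*I1 + C2*O1
   = 0.0*78 + 1.0*12 + 0.0*129
   = 12.0 m^3/s.

12.0


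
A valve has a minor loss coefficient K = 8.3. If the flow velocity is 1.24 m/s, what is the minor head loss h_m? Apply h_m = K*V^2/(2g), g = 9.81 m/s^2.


Minor loss formula: h_m = K * V^2/(2g).
V^2 = 1.24^2 = 1.5376.
V^2/(2g) = 1.5376 / 19.62 = 0.0784 m.
h_m = 8.3 * 0.0784 = 0.6505 m.

0.6505


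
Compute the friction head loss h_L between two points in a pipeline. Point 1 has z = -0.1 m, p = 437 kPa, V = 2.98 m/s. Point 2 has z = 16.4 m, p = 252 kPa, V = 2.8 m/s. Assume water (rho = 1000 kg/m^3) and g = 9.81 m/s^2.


Total head at each section: H = z + p/(rho*g) + V^2/(2g).
H1 = -0.1 + 437*1000/(1000*9.81) + 2.98^2/(2*9.81)
   = -0.1 + 44.546 + 0.4526
   = 44.899 m.
H2 = 16.4 + 252*1000/(1000*9.81) + 2.8^2/(2*9.81)
   = 16.4 + 25.688 + 0.3996
   = 42.488 m.
h_L = H1 - H2 = 44.899 - 42.488 = 2.411 m.

2.411


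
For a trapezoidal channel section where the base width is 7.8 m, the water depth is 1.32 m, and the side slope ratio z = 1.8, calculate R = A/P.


For a trapezoidal section with side slope z:
A = (b + z*y)*y = (7.8 + 1.8*1.32)*1.32 = 13.432 m^2.
P = b + 2*y*sqrt(1 + z^2) = 7.8 + 2*1.32*sqrt(1 + 1.8^2) = 13.236 m.
R = A/P = 13.432 / 13.236 = 1.0148 m.

1.0148


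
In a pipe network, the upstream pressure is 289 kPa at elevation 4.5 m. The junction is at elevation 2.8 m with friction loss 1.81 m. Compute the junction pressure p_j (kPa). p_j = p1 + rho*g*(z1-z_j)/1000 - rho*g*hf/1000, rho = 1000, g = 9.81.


Junction pressure: p_j = p1 + rho*g*(z1 - z_j)/1000 - rho*g*hf/1000.
Elevation term = 1000*9.81*(4.5 - 2.8)/1000 = 16.677 kPa.
Friction term = 1000*9.81*1.81/1000 = 17.756 kPa.
p_j = 289 + 16.677 - 17.756 = 287.92 kPa.

287.92


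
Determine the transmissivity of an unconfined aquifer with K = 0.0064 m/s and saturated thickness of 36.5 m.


Transmissivity is defined as T = K * h.
T = 0.0064 * 36.5
  = 0.2336 m^2/s.

0.2336


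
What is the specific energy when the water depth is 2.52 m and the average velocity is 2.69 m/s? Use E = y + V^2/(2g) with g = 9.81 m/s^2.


Specific energy E = y + V^2/(2g).
Velocity head = V^2/(2g) = 2.69^2 / (2*9.81) = 7.2361 / 19.62 = 0.3688 m.
E = 2.52 + 0.3688 = 2.8888 m.

2.8888


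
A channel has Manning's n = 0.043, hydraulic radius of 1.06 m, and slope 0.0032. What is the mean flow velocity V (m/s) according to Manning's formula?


Manning's equation gives V = (1/n) * R^(2/3) * S^(1/2).
First, compute R^(2/3) = 1.06^(2/3) = 1.0396.
Next, S^(1/2) = 0.0032^(1/2) = 0.056569.
Then 1/n = 1/0.043 = 23.26.
V = 23.26 * 1.0396 * 0.056569 = 1.3677 m/s.

1.3677


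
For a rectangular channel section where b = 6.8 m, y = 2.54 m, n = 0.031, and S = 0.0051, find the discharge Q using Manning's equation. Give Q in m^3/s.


For a rectangular channel, the cross-sectional area A = b * y = 6.8 * 2.54 = 17.27 m^2.
The wetted perimeter P = b + 2y = 6.8 + 2*2.54 = 11.88 m.
Hydraulic radius R = A/P = 17.27/11.88 = 1.4539 m.
Velocity V = (1/n)*R^(2/3)*S^(1/2) = (1/0.031)*1.4539^(2/3)*0.0051^(1/2) = 2.9565 m/s.
Discharge Q = A * V = 17.27 * 2.9565 = 51.064 m^3/s.

51.064


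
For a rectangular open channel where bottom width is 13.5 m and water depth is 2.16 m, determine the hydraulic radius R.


For a rectangular section:
Flow area A = b * y = 13.5 * 2.16 = 29.16 m^2.
Wetted perimeter P = b + 2y = 13.5 + 2*2.16 = 17.82 m.
Hydraulic radius R = A/P = 29.16 / 17.82 = 1.6364 m.

1.6364


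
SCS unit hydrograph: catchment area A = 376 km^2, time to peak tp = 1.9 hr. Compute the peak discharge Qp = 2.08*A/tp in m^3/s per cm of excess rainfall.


SCS formula: Qp = 2.08 * A / tp.
Qp = 2.08 * 376 / 1.9
   = 782.08 / 1.9
   = 411.62 m^3/s per cm.

411.62


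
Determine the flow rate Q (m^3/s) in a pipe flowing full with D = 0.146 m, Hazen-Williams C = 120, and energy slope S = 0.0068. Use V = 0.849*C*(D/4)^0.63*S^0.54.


For a full circular pipe, R = D/4 = 0.146/4 = 0.0365 m.
V = 0.849 * 120 * 0.0365^0.63 * 0.0068^0.54
  = 0.849 * 120 * 0.124235 * 0.067539
  = 0.8548 m/s.
Pipe area A = pi*D^2/4 = pi*0.146^2/4 = 0.0167 m^2.
Q = A * V = 0.0167 * 0.8548 = 0.0143 m^3/s.

0.0143


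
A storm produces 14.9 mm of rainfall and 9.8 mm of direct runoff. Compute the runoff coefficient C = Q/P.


The runoff coefficient C = runoff depth / rainfall depth.
C = 9.8 / 14.9
  = 0.6577.

0.6577


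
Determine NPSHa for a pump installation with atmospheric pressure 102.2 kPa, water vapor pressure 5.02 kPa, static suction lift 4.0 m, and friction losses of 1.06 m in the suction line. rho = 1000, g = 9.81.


NPSHa = p_atm/(rho*g) - z_s - hf_s - p_vap/(rho*g).
p_atm/(rho*g) = 102.2*1000 / (1000*9.81) = 10.418 m.
p_vap/(rho*g) = 5.02*1000 / (1000*9.81) = 0.512 m.
NPSHa = 10.418 - 4.0 - 1.06 - 0.512
      = 4.85 m.

4.85


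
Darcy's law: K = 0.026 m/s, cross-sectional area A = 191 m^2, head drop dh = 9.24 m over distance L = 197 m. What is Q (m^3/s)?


Darcy's law: Q = K * A * i, where i = dh/L.
Hydraulic gradient i = 9.24 / 197 = 0.046904.
Q = 0.026 * 191 * 0.046904
  = 0.2329 m^3/s.

0.2329


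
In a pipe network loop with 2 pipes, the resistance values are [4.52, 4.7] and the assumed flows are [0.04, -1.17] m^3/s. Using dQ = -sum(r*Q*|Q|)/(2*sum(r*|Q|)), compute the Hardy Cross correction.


Numerator terms (r*Q*|Q|): 4.52*0.04*|0.04| = 0.0072; 4.7*-1.17*|-1.17| = -6.4338.
Sum of numerator = -6.4266.
Denominator terms (r*|Q|): 4.52*|0.04| = 0.1808; 4.7*|-1.17| = 5.499.
2 * sum of denominator = 2 * 5.6798 = 11.3596.
dQ = --6.4266 / 11.3596 = 0.5657 m^3/s.

0.5657


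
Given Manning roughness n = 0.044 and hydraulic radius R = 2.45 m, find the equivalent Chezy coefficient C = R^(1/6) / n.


The Chezy coefficient relates to Manning's n through C = R^(1/6) / n.
R^(1/6) = 2.45^(1/6) = 1.161077.
C = 1.161077 / 0.044 = 26.39 m^(1/2)/s.

26.39


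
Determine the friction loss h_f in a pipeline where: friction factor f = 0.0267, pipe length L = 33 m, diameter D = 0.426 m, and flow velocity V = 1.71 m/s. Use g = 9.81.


Darcy-Weisbach equation: h_f = f * (L/D) * V^2/(2g).
f * L/D = 0.0267 * 33/0.426 = 2.0683.
V^2/(2g) = 1.71^2 / (2*9.81) = 2.9241 / 19.62 = 0.149 m.
h_f = 2.0683 * 0.149 = 0.308 m.

0.308


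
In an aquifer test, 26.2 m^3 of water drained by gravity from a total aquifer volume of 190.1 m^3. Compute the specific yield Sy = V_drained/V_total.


Specific yield Sy = Volume drained / Total volume.
Sy = 26.2 / 190.1
   = 0.1378.

0.1378


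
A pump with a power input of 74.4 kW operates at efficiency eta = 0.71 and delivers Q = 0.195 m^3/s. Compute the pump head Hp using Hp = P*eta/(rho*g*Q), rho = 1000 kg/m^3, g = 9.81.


Pump head formula: Hp = P * eta / (rho * g * Q).
Numerator: P * eta = 74.4 * 1000 * 0.71 = 52824.0 W.
Denominator: rho * g * Q = 1000 * 9.81 * 0.195 = 1912.95.
Hp = 52824.0 / 1912.95 = 27.61 m.

27.61


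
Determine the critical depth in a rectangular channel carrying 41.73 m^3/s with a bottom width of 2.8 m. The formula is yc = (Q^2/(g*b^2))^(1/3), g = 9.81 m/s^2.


Using yc = (Q^2 / (g * b^2))^(1/3):
Q^2 = 41.73^2 = 1741.39.
g * b^2 = 9.81 * 2.8^2 = 9.81 * 7.84 = 76.91.
Q^2 / (g*b^2) = 1741.39 / 76.91 = 22.6419.
yc = 22.6419^(1/3) = 2.829 m.

2.829


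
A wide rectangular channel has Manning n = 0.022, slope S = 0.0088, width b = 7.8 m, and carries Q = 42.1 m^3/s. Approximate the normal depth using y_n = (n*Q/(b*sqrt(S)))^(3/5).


We use the wide-channel approximation y_n = (n*Q/(b*sqrt(S)))^(3/5).
sqrt(S) = sqrt(0.0088) = 0.093808.
Numerator: n*Q = 0.022 * 42.1 = 0.9262.
Denominator: b*sqrt(S) = 7.8 * 0.093808 = 0.731702.
arg = 1.2658.
y_n = 1.2658^(3/5) = 1.1519 m.

1.1519


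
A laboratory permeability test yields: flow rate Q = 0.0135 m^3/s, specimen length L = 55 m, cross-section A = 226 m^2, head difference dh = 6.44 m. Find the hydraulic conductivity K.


From K = Q*L / (A*dh):
Numerator: Q*L = 0.0135 * 55 = 0.7425.
Denominator: A*dh = 226 * 6.44 = 1455.44.
K = 0.7425 / 1455.44 = 0.00051 m/s.

0.00051


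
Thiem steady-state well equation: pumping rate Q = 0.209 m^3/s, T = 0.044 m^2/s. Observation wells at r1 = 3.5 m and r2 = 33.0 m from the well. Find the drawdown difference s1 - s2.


Thiem equation: s1 - s2 = Q/(2*pi*T) * ln(r2/r1).
ln(r2/r1) = ln(33.0/3.5) = 2.2437.
Q/(2*pi*T) = 0.209 / (2*pi*0.044) = 0.209 / 0.2765 = 0.756.
s1 - s2 = 0.756 * 2.2437 = 1.6962 m.

1.6962


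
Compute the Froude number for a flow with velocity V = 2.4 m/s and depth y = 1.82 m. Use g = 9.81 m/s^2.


The Froude number is defined as Fr = V / sqrt(g*y).
g*y = 9.81 * 1.82 = 17.8542.
sqrt(g*y) = sqrt(17.8542) = 4.2254.
Fr = 2.4 / 4.2254 = 0.568.

0.568


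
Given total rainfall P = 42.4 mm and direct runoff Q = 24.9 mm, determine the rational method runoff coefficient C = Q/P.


The runoff coefficient C = runoff depth / rainfall depth.
C = 24.9 / 42.4
  = 0.5873.

0.5873


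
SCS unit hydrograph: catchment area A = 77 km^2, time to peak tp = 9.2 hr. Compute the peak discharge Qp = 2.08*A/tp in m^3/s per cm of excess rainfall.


SCS formula: Qp = 2.08 * A / tp.
Qp = 2.08 * 77 / 9.2
   = 160.16 / 9.2
   = 17.41 m^3/s per cm.

17.41


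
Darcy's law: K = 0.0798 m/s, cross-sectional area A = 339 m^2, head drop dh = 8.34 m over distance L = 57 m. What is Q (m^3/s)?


Darcy's law: Q = K * A * i, where i = dh/L.
Hydraulic gradient i = 8.34 / 57 = 0.146316.
Q = 0.0798 * 339 * 0.146316
  = 3.9582 m^3/s.

3.9582


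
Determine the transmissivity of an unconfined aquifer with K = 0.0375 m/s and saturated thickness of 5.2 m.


Transmissivity is defined as T = K * h.
T = 0.0375 * 5.2
  = 0.195 m^2/s.

0.195


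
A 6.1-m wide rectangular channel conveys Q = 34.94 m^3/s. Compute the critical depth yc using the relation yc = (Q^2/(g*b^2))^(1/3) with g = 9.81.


Using yc = (Q^2 / (g * b^2))^(1/3):
Q^2 = 34.94^2 = 1220.8.
g * b^2 = 9.81 * 6.1^2 = 9.81 * 37.21 = 365.03.
Q^2 / (g*b^2) = 1220.8 / 365.03 = 3.3444.
yc = 3.3444^(1/3) = 1.4955 m.

1.4955


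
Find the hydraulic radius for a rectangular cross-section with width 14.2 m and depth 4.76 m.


For a rectangular section:
Flow area A = b * y = 14.2 * 4.76 = 67.59 m^2.
Wetted perimeter P = b + 2y = 14.2 + 2*4.76 = 23.72 m.
Hydraulic radius R = A/P = 67.59 / 23.72 = 2.8496 m.

2.8496


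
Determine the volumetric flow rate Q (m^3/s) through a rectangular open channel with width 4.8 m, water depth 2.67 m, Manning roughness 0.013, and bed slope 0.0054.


For a rectangular channel, the cross-sectional area A = b * y = 4.8 * 2.67 = 12.82 m^2.
The wetted perimeter P = b + 2y = 4.8 + 2*2.67 = 10.14 m.
Hydraulic radius R = A/P = 12.82/10.14 = 1.2639 m.
Velocity V = (1/n)*R^(2/3)*S^(1/2) = (1/0.013)*1.2639^(2/3)*0.0054^(1/2) = 6.6079 m/s.
Discharge Q = A * V = 12.82 * 6.6079 = 84.687 m^3/s.

84.687


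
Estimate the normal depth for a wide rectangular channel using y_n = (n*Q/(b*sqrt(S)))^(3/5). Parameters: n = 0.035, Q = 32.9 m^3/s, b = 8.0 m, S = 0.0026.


We use the wide-channel approximation y_n = (n*Q/(b*sqrt(S)))^(3/5).
sqrt(S) = sqrt(0.0026) = 0.05099.
Numerator: n*Q = 0.035 * 32.9 = 1.1515.
Denominator: b*sqrt(S) = 8.0 * 0.05099 = 0.40792.
arg = 2.8228.
y_n = 2.8228^(3/5) = 1.8639 m.

1.8639


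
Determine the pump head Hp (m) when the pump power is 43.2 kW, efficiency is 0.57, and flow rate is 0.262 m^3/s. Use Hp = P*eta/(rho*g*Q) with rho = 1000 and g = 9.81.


Pump head formula: Hp = P * eta / (rho * g * Q).
Numerator: P * eta = 43.2 * 1000 * 0.57 = 24624.0 W.
Denominator: rho * g * Q = 1000 * 9.81 * 0.262 = 2570.22.
Hp = 24624.0 / 2570.22 = 9.58 m.

9.58


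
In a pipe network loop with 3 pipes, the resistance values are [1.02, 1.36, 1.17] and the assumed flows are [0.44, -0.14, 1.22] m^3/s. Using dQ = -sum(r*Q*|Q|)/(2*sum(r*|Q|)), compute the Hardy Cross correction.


Numerator terms (r*Q*|Q|): 1.02*0.44*|0.44| = 0.1975; 1.36*-0.14*|-0.14| = -0.0267; 1.17*1.22*|1.22| = 1.7414.
Sum of numerator = 1.9122.
Denominator terms (r*|Q|): 1.02*|0.44| = 0.4488; 1.36*|-0.14| = 0.1904; 1.17*|1.22| = 1.4274.
2 * sum of denominator = 2 * 2.0666 = 4.1332.
dQ = -1.9122 / 4.1332 = -0.4627 m^3/s.

-0.4627


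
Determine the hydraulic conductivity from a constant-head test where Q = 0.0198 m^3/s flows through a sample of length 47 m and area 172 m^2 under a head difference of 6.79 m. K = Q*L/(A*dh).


From K = Q*L / (A*dh):
Numerator: Q*L = 0.0198 * 47 = 0.9306.
Denominator: A*dh = 172 * 6.79 = 1167.88.
K = 0.9306 / 1167.88 = 0.000797 m/s.

0.000797


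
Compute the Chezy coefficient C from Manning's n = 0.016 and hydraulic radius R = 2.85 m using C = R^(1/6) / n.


The Chezy coefficient relates to Manning's n through C = R^(1/6) / n.
R^(1/6) = 2.85^(1/6) = 1.190714.
C = 1.190714 / 0.016 = 74.42 m^(1/2)/s.

74.42


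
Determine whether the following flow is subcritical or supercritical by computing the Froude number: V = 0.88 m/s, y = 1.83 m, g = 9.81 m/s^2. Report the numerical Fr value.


The Froude number is defined as Fr = V / sqrt(g*y).
g*y = 9.81 * 1.83 = 17.9523.
sqrt(g*y) = sqrt(17.9523) = 4.237.
Fr = 0.88 / 4.237 = 0.2077.
Since Fr < 1, the flow is subcritical.

0.2077


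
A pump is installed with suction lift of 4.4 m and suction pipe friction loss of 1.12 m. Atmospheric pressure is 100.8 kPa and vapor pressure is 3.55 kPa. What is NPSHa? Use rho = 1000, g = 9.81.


NPSHa = p_atm/(rho*g) - z_s - hf_s - p_vap/(rho*g).
p_atm/(rho*g) = 100.8*1000 / (1000*9.81) = 10.275 m.
p_vap/(rho*g) = 3.55*1000 / (1000*9.81) = 0.362 m.
NPSHa = 10.275 - 4.4 - 1.12 - 0.362
      = 4.39 m.

4.39


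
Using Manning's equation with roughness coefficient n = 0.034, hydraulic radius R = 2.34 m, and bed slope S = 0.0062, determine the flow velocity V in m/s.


Manning's equation gives V = (1/n) * R^(2/3) * S^(1/2).
First, compute R^(2/3) = 2.34^(2/3) = 1.7626.
Next, S^(1/2) = 0.0062^(1/2) = 0.07874.
Then 1/n = 1/0.034 = 29.41.
V = 29.41 * 1.7626 * 0.07874 = 4.0819 m/s.

4.0819


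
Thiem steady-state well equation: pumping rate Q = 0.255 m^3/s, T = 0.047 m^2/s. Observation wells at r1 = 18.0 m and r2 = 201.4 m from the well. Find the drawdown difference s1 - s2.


Thiem equation: s1 - s2 = Q/(2*pi*T) * ln(r2/r1).
ln(r2/r1) = ln(201.4/18.0) = 2.4149.
Q/(2*pi*T) = 0.255 / (2*pi*0.047) = 0.255 / 0.2953 = 0.8635.
s1 - s2 = 0.8635 * 2.4149 = 2.0853 m.

2.0853


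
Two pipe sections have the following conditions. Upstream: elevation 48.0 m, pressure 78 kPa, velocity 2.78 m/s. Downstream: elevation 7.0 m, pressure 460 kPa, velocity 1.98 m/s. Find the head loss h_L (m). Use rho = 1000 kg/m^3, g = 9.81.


Total head at each section: H = z + p/(rho*g) + V^2/(2g).
H1 = 48.0 + 78*1000/(1000*9.81) + 2.78^2/(2*9.81)
   = 48.0 + 7.951 + 0.3939
   = 56.345 m.
H2 = 7.0 + 460*1000/(1000*9.81) + 1.98^2/(2*9.81)
   = 7.0 + 46.891 + 0.1998
   = 54.091 m.
h_L = H1 - H2 = 56.345 - 54.091 = 2.254 m.

2.254


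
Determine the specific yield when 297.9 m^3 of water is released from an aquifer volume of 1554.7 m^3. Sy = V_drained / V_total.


Specific yield Sy = Volume drained / Total volume.
Sy = 297.9 / 1554.7
   = 0.1916.

0.1916


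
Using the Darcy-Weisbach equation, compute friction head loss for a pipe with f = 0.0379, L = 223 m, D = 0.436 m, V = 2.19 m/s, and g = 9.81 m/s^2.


Darcy-Weisbach equation: h_f = f * (L/D) * V^2/(2g).
f * L/D = 0.0379 * 223/0.436 = 19.3846.
V^2/(2g) = 2.19^2 / (2*9.81) = 4.7961 / 19.62 = 0.2444 m.
h_f = 19.3846 * 0.2444 = 4.739 m.

4.739


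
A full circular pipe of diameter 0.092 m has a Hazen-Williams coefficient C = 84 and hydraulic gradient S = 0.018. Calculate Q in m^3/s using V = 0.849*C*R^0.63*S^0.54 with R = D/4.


For a full circular pipe, R = D/4 = 0.092/4 = 0.023 m.
V = 0.849 * 84 * 0.023^0.63 * 0.018^0.54
  = 0.849 * 84 * 0.092873 * 0.114248
  = 0.7567 m/s.
Pipe area A = pi*D^2/4 = pi*0.092^2/4 = 0.0066 m^2.
Q = A * V = 0.0066 * 0.7567 = 0.005 m^3/s.

0.005


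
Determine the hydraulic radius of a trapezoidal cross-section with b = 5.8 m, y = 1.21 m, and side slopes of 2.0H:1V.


For a trapezoidal section with side slope z:
A = (b + z*y)*y = (5.8 + 2.0*1.21)*1.21 = 9.946 m^2.
P = b + 2*y*sqrt(1 + z^2) = 5.8 + 2*1.21*sqrt(1 + 2.0^2) = 11.211 m.
R = A/P = 9.946 / 11.211 = 0.8872 m.

0.8872


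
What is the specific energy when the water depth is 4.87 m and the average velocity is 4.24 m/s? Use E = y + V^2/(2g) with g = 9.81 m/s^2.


Specific energy E = y + V^2/(2g).
Velocity head = V^2/(2g) = 4.24^2 / (2*9.81) = 17.9776 / 19.62 = 0.9163 m.
E = 4.87 + 0.9163 = 5.7863 m.

5.7863


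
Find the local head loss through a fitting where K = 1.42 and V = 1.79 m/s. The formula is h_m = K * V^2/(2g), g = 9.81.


Minor loss formula: h_m = K * V^2/(2g).
V^2 = 1.79^2 = 3.2041.
V^2/(2g) = 3.2041 / 19.62 = 0.1633 m.
h_m = 1.42 * 0.1633 = 0.2319 m.

0.2319


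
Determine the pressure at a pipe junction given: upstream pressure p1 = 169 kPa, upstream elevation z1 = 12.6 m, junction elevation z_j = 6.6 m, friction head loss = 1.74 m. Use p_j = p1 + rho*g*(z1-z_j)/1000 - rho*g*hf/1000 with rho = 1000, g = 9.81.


Junction pressure: p_j = p1 + rho*g*(z1 - z_j)/1000 - rho*g*hf/1000.
Elevation term = 1000*9.81*(12.6 - 6.6)/1000 = 58.86 kPa.
Friction term = 1000*9.81*1.74/1000 = 17.069 kPa.
p_j = 169 + 58.86 - 17.069 = 210.79 kPa.

210.79


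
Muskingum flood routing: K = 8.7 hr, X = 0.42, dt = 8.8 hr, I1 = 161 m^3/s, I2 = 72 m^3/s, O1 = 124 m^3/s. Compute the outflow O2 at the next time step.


Muskingum coefficients:
denom = 2*K*(1-X) + dt = 2*8.7*(1-0.42) + 8.8 = 18.892.
C0 = (dt - 2*K*X)/denom = (8.8 - 2*8.7*0.42)/18.892 = 0.079.
C1 = (dt + 2*K*X)/denom = (8.8 + 2*8.7*0.42)/18.892 = 0.8526.
C2 = (2*K*(1-X) - dt)/denom = 0.0684.
O2 = C0*I2 + C1*I1 + C2*O1
   = 0.079*72 + 0.8526*161 + 0.0684*124
   = 151.44 m^3/s.

151.44


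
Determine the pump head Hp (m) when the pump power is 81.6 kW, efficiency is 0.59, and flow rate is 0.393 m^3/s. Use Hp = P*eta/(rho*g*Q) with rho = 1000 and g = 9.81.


Pump head formula: Hp = P * eta / (rho * g * Q).
Numerator: P * eta = 81.6 * 1000 * 0.59 = 48144.0 W.
Denominator: rho * g * Q = 1000 * 9.81 * 0.393 = 3855.33.
Hp = 48144.0 / 3855.33 = 12.49 m.

12.49


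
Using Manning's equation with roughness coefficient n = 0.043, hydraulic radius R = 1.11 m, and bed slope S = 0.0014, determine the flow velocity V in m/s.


Manning's equation gives V = (1/n) * R^(2/3) * S^(1/2).
First, compute R^(2/3) = 1.11^(2/3) = 1.0721.
Next, S^(1/2) = 0.0014^(1/2) = 0.037417.
Then 1/n = 1/0.043 = 23.26.
V = 23.26 * 1.0721 * 0.037417 = 0.9328 m/s.

0.9328


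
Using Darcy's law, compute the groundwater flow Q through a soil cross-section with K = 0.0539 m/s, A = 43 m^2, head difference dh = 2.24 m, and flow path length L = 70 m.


Darcy's law: Q = K * A * i, where i = dh/L.
Hydraulic gradient i = 2.24 / 70 = 0.032.
Q = 0.0539 * 43 * 0.032
  = 0.0742 m^3/s.

0.0742


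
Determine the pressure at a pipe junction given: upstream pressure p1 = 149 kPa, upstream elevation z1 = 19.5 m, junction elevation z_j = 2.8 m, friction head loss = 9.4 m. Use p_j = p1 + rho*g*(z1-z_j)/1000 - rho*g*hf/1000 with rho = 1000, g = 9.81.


Junction pressure: p_j = p1 + rho*g*(z1 - z_j)/1000 - rho*g*hf/1000.
Elevation term = 1000*9.81*(19.5 - 2.8)/1000 = 163.827 kPa.
Friction term = 1000*9.81*9.4/1000 = 92.214 kPa.
p_j = 149 + 163.827 - 92.214 = 220.61 kPa.

220.61


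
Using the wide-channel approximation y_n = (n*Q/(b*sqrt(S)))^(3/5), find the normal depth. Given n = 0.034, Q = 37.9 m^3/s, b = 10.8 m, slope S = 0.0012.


We use the wide-channel approximation y_n = (n*Q/(b*sqrt(S)))^(3/5).
sqrt(S) = sqrt(0.0012) = 0.034641.
Numerator: n*Q = 0.034 * 37.9 = 1.2886.
Denominator: b*sqrt(S) = 10.8 * 0.034641 = 0.374123.
arg = 3.4443.
y_n = 3.4443^(3/5) = 2.1002 m.

2.1002


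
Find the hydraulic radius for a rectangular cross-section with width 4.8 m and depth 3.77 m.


For a rectangular section:
Flow area A = b * y = 4.8 * 3.77 = 18.1 m^2.
Wetted perimeter P = b + 2y = 4.8 + 2*3.77 = 12.34 m.
Hydraulic radius R = A/P = 18.1 / 12.34 = 1.4665 m.

1.4665


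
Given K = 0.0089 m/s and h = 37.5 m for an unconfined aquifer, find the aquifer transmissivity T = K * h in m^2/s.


Transmissivity is defined as T = K * h.
T = 0.0089 * 37.5
  = 0.3337 m^2/s.

0.3337


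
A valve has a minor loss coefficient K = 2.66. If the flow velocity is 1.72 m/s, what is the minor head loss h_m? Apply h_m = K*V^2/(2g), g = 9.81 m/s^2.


Minor loss formula: h_m = K * V^2/(2g).
V^2 = 1.72^2 = 2.9584.
V^2/(2g) = 2.9584 / 19.62 = 0.1508 m.
h_m = 2.66 * 0.1508 = 0.4011 m.

0.4011


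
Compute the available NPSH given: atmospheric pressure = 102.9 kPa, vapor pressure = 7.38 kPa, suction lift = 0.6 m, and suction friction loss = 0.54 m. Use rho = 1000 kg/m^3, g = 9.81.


NPSHa = p_atm/(rho*g) - z_s - hf_s - p_vap/(rho*g).
p_atm/(rho*g) = 102.9*1000 / (1000*9.81) = 10.489 m.
p_vap/(rho*g) = 7.38*1000 / (1000*9.81) = 0.752 m.
NPSHa = 10.489 - 0.6 - 0.54 - 0.752
      = 8.6 m.

8.6


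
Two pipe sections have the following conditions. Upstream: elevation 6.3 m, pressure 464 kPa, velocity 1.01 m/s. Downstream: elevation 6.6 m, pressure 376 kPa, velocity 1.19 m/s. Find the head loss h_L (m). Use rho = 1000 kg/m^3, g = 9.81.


Total head at each section: H = z + p/(rho*g) + V^2/(2g).
H1 = 6.3 + 464*1000/(1000*9.81) + 1.01^2/(2*9.81)
   = 6.3 + 47.299 + 0.052
   = 53.651 m.
H2 = 6.6 + 376*1000/(1000*9.81) + 1.19^2/(2*9.81)
   = 6.6 + 38.328 + 0.0722
   = 45.0 m.
h_L = H1 - H2 = 53.651 - 45.0 = 8.65 m.

8.65


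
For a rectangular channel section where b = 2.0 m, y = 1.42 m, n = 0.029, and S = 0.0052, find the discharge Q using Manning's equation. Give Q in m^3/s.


For a rectangular channel, the cross-sectional area A = b * y = 2.0 * 1.42 = 2.84 m^2.
The wetted perimeter P = b + 2y = 2.0 + 2*1.42 = 4.84 m.
Hydraulic radius R = A/P = 2.84/4.84 = 0.5868 m.
Velocity V = (1/n)*R^(2/3)*S^(1/2) = (1/0.029)*0.5868^(2/3)*0.0052^(1/2) = 1.7428 m/s.
Discharge Q = A * V = 2.84 * 1.7428 = 4.95 m^3/s.

4.95


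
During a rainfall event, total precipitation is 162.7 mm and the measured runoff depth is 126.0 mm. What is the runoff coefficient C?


The runoff coefficient C = runoff depth / rainfall depth.
C = 126.0 / 162.7
  = 0.7744.

0.7744


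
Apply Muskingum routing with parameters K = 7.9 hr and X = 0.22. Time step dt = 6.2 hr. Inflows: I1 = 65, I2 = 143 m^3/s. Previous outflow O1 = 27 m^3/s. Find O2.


Muskingum coefficients:
denom = 2*K*(1-X) + dt = 2*7.9*(1-0.22) + 6.2 = 18.524.
C0 = (dt - 2*K*X)/denom = (6.2 - 2*7.9*0.22)/18.524 = 0.1471.
C1 = (dt + 2*K*X)/denom = (6.2 + 2*7.9*0.22)/18.524 = 0.5223.
C2 = (2*K*(1-X) - dt)/denom = 0.3306.
O2 = C0*I2 + C1*I1 + C2*O1
   = 0.1471*143 + 0.5223*65 + 0.3306*27
   = 63.91 m^3/s.

63.91


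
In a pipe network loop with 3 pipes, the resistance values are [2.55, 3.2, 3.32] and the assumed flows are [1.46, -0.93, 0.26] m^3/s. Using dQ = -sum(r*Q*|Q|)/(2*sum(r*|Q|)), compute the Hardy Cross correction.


Numerator terms (r*Q*|Q|): 2.55*1.46*|1.46| = 5.4356; 3.2*-0.93*|-0.93| = -2.7677; 3.32*0.26*|0.26| = 0.2244.
Sum of numerator = 2.8923.
Denominator terms (r*|Q|): 2.55*|1.46| = 3.723; 3.2*|-0.93| = 2.976; 3.32*|0.26| = 0.8632.
2 * sum of denominator = 2 * 7.5622 = 15.1244.
dQ = -2.8923 / 15.1244 = -0.1912 m^3/s.

-0.1912


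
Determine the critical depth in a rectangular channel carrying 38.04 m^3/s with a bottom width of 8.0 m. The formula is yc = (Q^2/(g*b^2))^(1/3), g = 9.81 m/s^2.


Using yc = (Q^2 / (g * b^2))^(1/3):
Q^2 = 38.04^2 = 1447.04.
g * b^2 = 9.81 * 8.0^2 = 9.81 * 64.0 = 627.84.
Q^2 / (g*b^2) = 1447.04 / 627.84 = 2.3048.
yc = 2.3048^(1/3) = 1.3209 m.

1.3209


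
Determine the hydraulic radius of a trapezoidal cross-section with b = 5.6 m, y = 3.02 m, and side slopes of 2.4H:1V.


For a trapezoidal section with side slope z:
A = (b + z*y)*y = (5.6 + 2.4*3.02)*3.02 = 38.801 m^2.
P = b + 2*y*sqrt(1 + z^2) = 5.6 + 2*3.02*sqrt(1 + 2.4^2) = 21.304 m.
R = A/P = 38.801 / 21.304 = 1.8213 m.

1.8213


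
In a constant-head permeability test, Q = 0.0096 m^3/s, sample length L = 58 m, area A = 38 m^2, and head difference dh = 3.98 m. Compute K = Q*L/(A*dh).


From K = Q*L / (A*dh):
Numerator: Q*L = 0.0096 * 58 = 0.5568.
Denominator: A*dh = 38 * 3.98 = 151.24.
K = 0.5568 / 151.24 = 0.003682 m/s.

0.003682


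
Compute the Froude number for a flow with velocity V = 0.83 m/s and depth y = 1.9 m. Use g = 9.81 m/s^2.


The Froude number is defined as Fr = V / sqrt(g*y).
g*y = 9.81 * 1.9 = 18.639.
sqrt(g*y) = sqrt(18.639) = 4.3173.
Fr = 0.83 / 4.3173 = 0.1923.

0.1923


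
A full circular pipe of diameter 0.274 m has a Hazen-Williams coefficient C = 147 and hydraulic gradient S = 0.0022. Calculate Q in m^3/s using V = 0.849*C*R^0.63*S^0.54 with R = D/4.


For a full circular pipe, R = D/4 = 0.274/4 = 0.0685 m.
V = 0.849 * 147 * 0.0685^0.63 * 0.0022^0.54
  = 0.849 * 147 * 0.184708 * 0.03672
  = 0.8465 m/s.
Pipe area A = pi*D^2/4 = pi*0.274^2/4 = 0.059 m^2.
Q = A * V = 0.059 * 0.8465 = 0.0499 m^3/s.

0.0499


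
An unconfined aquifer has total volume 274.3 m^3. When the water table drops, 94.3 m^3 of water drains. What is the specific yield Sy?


Specific yield Sy = Volume drained / Total volume.
Sy = 94.3 / 274.3
   = 0.3438.

0.3438


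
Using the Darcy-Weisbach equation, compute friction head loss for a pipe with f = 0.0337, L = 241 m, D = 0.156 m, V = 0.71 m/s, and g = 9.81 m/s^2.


Darcy-Weisbach equation: h_f = f * (L/D) * V^2/(2g).
f * L/D = 0.0337 * 241/0.156 = 52.0622.
V^2/(2g) = 0.71^2 / (2*9.81) = 0.5041 / 19.62 = 0.0257 m.
h_f = 52.0622 * 0.0257 = 1.338 m.

1.338


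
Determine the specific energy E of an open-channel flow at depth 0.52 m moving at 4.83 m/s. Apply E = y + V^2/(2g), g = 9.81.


Specific energy E = y + V^2/(2g).
Velocity head = V^2/(2g) = 4.83^2 / (2*9.81) = 23.3289 / 19.62 = 1.189 m.
E = 0.52 + 1.189 = 1.709 m.

1.709


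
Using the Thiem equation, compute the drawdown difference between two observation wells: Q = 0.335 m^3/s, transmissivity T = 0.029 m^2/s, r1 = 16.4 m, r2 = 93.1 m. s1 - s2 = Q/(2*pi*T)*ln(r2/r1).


Thiem equation: s1 - s2 = Q/(2*pi*T) * ln(r2/r1).
ln(r2/r1) = ln(93.1/16.4) = 1.7364.
Q/(2*pi*T) = 0.335 / (2*pi*0.029) = 0.335 / 0.1822 = 1.8385.
s1 - s2 = 1.8385 * 1.7364 = 3.1924 m.

3.1924


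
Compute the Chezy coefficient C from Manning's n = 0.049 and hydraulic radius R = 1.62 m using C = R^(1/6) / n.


The Chezy coefficient relates to Manning's n through C = R^(1/6) / n.
R^(1/6) = 1.62^(1/6) = 1.083725.
C = 1.083725 / 0.049 = 22.12 m^(1/2)/s.

22.12


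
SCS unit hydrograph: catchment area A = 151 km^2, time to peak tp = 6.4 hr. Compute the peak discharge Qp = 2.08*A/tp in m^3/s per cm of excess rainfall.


SCS formula: Qp = 2.08 * A / tp.
Qp = 2.08 * 151 / 6.4
   = 314.08 / 6.4
   = 49.07 m^3/s per cm.

49.07


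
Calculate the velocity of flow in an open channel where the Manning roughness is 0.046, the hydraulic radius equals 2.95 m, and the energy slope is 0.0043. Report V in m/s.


Manning's equation gives V = (1/n) * R^(2/3) * S^(1/2).
First, compute R^(2/3) = 2.95^(2/3) = 2.0569.
Next, S^(1/2) = 0.0043^(1/2) = 0.065574.
Then 1/n = 1/0.046 = 21.74.
V = 21.74 * 2.0569 * 0.065574 = 2.9322 m/s.

2.9322
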